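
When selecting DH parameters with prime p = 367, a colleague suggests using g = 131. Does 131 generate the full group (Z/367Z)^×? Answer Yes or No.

φ(367) = 367 − 1 = 366 = 2 · 3 · 61.
131 is a primitive root mod 367 iff 131^(φ(367)/q) ≢ 1 for every prime q | φ(367), i.e. q ∈ {2, 3, 61}.
131^183 ≡ 366 (mod 367)  [q = 2: ≢ 1 ✓]
131^122 ≡ 83 (mod 367)  [q = 3: ≢ 1 ✓]
131^6 ≡ 47 (mod 367)  [q = 61: ≢ 1 ✓]
All checks pass, so 131 has order 366 and is a primitive root modulo 367.

Yes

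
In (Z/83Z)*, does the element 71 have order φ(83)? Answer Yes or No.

φ(83) = 83 − 1 = 82 = 2 · 41.
71 is a primitive root mod 83 iff 71^(φ(83)/q) ≢ 1 for every prime q | φ(83), i.e. q ∈ {2, 41}.
71^41 ≡ 82 (mod 83)  [q = 2: ≢ 1 ✓]
71^2 ≡ 61 (mod 83)  [q = 41: ≢ 1 ✓]
Every test exponent gives a nontrivial residue, hence 71 generates the full group.

Yes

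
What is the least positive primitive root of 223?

3

φ(223) = 223 − 1 = 222 = 2 · 3 · 37.
g is a primitive root iff g^(222/q) ≢ 1 (mod 223) for each prime q ∈ {2, 3, 37}.
g = 2: 2^111 ≡ 1 — hits 1, so not a primitive root.
g = 3: 3^111 ≡ 222; 3^74 ≡ 183; 3^6 ≡ 60 — none is 1, so 3 is a primitive root.
Hence the least primitive root of 223 is 3.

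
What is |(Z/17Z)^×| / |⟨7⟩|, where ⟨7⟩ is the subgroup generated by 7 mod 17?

1

The order of 7 must divide φ(17) = 17 − 1 = 16 = 2^4.
Divisors of 16: 1, 2, 4, 8, 16.
Test each divisor d:
7^1 ≡ 7
7^2 ≡ 15
7^4 ≡ 4
7^8 ≡ 16
7^16 ≡ 1
The order of 7 is 16, so the subgroup it generates has 16 elements.
[(Z/17Z)^× : ⟨7⟩] = 16/16 = 1.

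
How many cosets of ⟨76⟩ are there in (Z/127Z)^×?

6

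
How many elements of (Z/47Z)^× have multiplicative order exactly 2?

φ(47) = 47 − 1 = 46 = 2 · 23.
In a cyclic group of order 46, there are φ(d) elements of order d for each divisor d of 46, and zero for non-divisors.
2 | 46, and φ(2) = 2 − 1 = 1.

1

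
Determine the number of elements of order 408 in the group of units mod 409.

128

φ(409) = 409 − 1 = 408 = 2^3 · 3 · 17.
Since (Z/409Z)^× is cyclic of order 408, the number of elements of order d is φ(d) when d | 408 and 0 otherwise.
408 = 2^3 · 3 · 17 divides 408, and φ(408) = 128.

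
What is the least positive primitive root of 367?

6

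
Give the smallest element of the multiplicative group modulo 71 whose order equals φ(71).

φ(71) = 71 − 1 = 70 = 2 · 5 · 7.
g is a primitive root iff g^(70/q) ≢ 1 (mod 71) for each prime q ∈ {2, 5, 7}.
g = 2: 2^35 ≡ 1 — hits 1, so not a primitive root.
g = 3: 3^35 ≡ 1 — hits 1, so not a primitive root.
g = 4: 4^35 ≡ 1 — hits 1, so not a primitive root.
g = 5: 5^35 ≡ 1 — hits 1, so not a primitive root.
g = 6: 6^35 ≡ 1 — hits 1, so not a primitive root.
g = 7: 7^35 ≡ 70; 7^14 ≡ 54; 7^10 ≡ 45 — none is 1, so 7 is a primitive root.
So 7 is the smallest generator of (Z/71Z)^×.

7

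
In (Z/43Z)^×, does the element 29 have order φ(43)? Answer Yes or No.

Yes

φ(43) = 43 − 1 = 42 = 2 · 3 · 7.
29 is a primitive root mod 43 iff 29^(φ(43)/q) ≢ 1 for every prime q | φ(43), i.e. q ∈ {2, 3, 7}.
29^21 ≡ 42 (mod 43)  [q = 2: ≢ 1 ✓]
29^14 ≡ 6 (mod 43)  [q = 3: ≢ 1 ✓]
29^6 ≡ 21 (mod 43)  [q = 7: ≢ 1 ✓]
All checks pass, so 29 has order 42 and is a primitive root modulo 43.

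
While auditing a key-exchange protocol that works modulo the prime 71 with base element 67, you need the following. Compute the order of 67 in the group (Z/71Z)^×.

ord(67) | φ(71) = 71 − 1 = 70 = 2 · 5 · 7.
Divisors of 70: 1, 2, 5, 7, 10, 14, 35, 70.
Test each divisor d:
67^1 ≡ 67 (mod 71)
67^2 ≡ 16 (mod 71)
67^5 ≡ 41 (mod 71)
67^7 ≡ 17 (mod 71)
67^10 ≡ 48 (mod 71)
67^14 ≡ 5 (mod 71)
67^35 ≡ 70 (mod 71)
67^70 ≡ 1 (mod 71) ✓
Hence ord(67) = 70.

70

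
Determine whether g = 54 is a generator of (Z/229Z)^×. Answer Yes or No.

No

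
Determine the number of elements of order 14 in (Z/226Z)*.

φ(226) = φ(2)·φ(113) = 1·112 = 112 = 2^4 · 7.
In a cyclic group of order 112, there are φ(d) elements of order d for each divisor d of 112, and zero for non-divisors.
14 = 2 · 7 divides 112, and φ(14) = 6.

6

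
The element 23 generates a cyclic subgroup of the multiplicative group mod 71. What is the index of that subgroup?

5

By Lagrange's theorem, ord_71(23) divides φ(71) = 71 − 1 = 70 = 2 · 5 · 7.
Divisors of 70: 1, 2, 5, 7, 10, 14, 35, 70.
Test each divisor d:
23^1 ≡ 23
23^2 ≡ 32
23^5 ≡ 51
23^7 ≡ 70
23^10 ≡ 45
23^14 ≡ 1
The order of 23 is 14, so the subgroup it generates has 14 elements.
The index is φ(71) / ord(23) = 70 / 14 = 5.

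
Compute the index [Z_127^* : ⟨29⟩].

1

The order of 29 must divide φ(127) = 127 − 1 = 126 = 2 · 3^2 · 7.
Divisors of 126: 1, 2, 3, 6, 7, 9, 14, 18, 21, 42, 63, 126.
Check 29^d mod 127 for each divisor in increasing order:
29^1 ≡ 29 (mod 127)
29^2 ≡ 79 (mod 127)
29^3 ≡ 5 (mod 127)
29^6 ≡ 25 (mod 127)
29^7 ≡ 90 (mod 127)
29^9 ≡ 125 (mod 127)
29^14 ≡ 99 (mod 127)
29^18 ≡ 4 (mod 127)
29^21 ≡ 20 (mod 127)
29^42 ≡ 19 (mod 127)
29^63 ≡ 126 (mod 127)
29^126 ≡ 1 (mod 127) ✓
The order of 29 is 126, so the subgroup it generates has 126 elements.
The index is φ(127) / ord(29) = 126 / 126 = 1.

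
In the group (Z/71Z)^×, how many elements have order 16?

φ(71) = 71 − 1 = 70 = 2 · 5 · 7.
Since (Z/71Z)^× is cyclic of order 70, the number of elements of order d is φ(d) when d | 70 and 0 otherwise.
Here 70 is not a multiple of 16, so there are no elements of order 16.

0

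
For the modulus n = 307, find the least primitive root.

φ(307) = 307 − 1 = 306 = 2 · 3^2 · 17.
g is a primitive root iff g^(306/q) ≢ 1 (mod 307) for each prime q ∈ {2, 3, 17}.
g = 2: 2^153 ≡ 306; 2^102 ≡ 1 — hits 1, so not a primitive root.
g = 3: 3^153 ≡ 306; 3^102 ≡ 1 — hits 1, so not a primitive root.
g = 4: 4^153 ≡ 1 — hits 1, so not a primitive root.
g = 5: 5^153 ≡ 306; 5^102 ≡ 289; 5^18 ≡ 81 — none is 1, so 5 is a primitive root.
So 5 is the smallest generator of (Z/307Z)^×.

5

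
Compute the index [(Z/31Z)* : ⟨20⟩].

The order of 20 must divide φ(31) = 31 − 1 = 30 = 2 · 3 · 5.
Divisors of 30: 1, 2, 3, 5, 6, 10, 15, 30.
Test each divisor d:
20^1 ≡ 20
20^2 ≡ 28
20^3 ≡ 2
20^5 ≡ 25
20^6 ≡ 4
20^10 ≡ 5
20^15 ≡ 1
The order of 20 is 15, so the subgroup it generates has 15 elements.
[(Z/31Z)^× : ⟨20⟩] = 30/15 = 2.

2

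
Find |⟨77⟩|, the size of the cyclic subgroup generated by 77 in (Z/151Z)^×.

Since 77 ∈ (Z/151Z)^×, its order divides φ(151) = 151 − 1 = 150 = 2 · 3 · 5^2.
Divisors of 150: 1, 2, 3, 5, 6, 10, 15, 25, 30, 50, 75, 150.
Compute 77^d (mod 151) for the divisors d until we hit 1:
77^1 ≡ 77 (mod 151)
77^2 ≡ 40 (mod 151)
77^3 ≡ 60 (mod 151)
77^5 ≡ 135 (mod 151)
77^6 ≡ 127 (mod 151)
77^10 ≡ 105 (mod 151)
77^15 ≡ 132 (mod 151)
77^25 ≡ 119 (mod 151)
77^30 ≡ 59 (mod 151)
77^50 ≡ 118 (mod 151)
77^75 ≡ 150 (mod 151)
77^150 ≡ 1 (mod 151) ✓
Hence ord(77) = 150.

150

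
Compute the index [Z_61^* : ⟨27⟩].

6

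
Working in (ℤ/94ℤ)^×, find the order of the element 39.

46

Since 39 ∈ (Z/94Z)^×, its order divides φ(94) = φ(2)·φ(47) = 1·46 = 46 = 2 · 23.
Divisors of 46: 1, 2, 23, 46.
Check 39^d mod 94 for each divisor in increasing order:
39^1 ≡ 39 (mod 94)
39^2 ≡ 17 (mod 94)
39^23 ≡ 93 (mod 94)
39^46 ≡ 1 (mod 94) ✓
So ord_94(39) = 46.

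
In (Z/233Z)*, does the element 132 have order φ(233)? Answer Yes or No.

No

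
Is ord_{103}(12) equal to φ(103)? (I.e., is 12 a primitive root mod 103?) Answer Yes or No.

Yes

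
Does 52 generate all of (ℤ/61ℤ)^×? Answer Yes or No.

No

φ(61) = 61 − 1 = 60 = 2^2 · 3 · 5.
It suffices to check that the order of 52 is not a proper divisor of 60: compute 52^(60/q) for q ∈ {2, 3, 5}.
52^30 ≡ 1 (mod 61)  [q = 2: ≡ 1 ✗]
52^20 ≡ 1 (mod 61)  [q = 3: ≡ 1 ✗]
52^12 ≡ 20 (mod 61)  [q = 5: ≢ 1 ✓]
52^30 ≡ 1 shows ord(52) | 30, strictly less than φ(61); not a primitive root.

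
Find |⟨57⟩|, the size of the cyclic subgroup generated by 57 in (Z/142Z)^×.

ord(57) | φ(142) = φ(2)·φ(71) = 1·70 = 70 = 2 · 5 · 7.
Divisors of 70: 1, 2, 5, 7, 10, 14, 35, 70.
Test each divisor d:
57^1 ≡ 57 (mod 142)
57^2 ≡ 125 (mod 142)
57^5 ≡ 1 (mod 142) ✓
Hence ord(57) = 5.

5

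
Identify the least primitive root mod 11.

2

φ(11) = 11 − 1 = 10 = 2 · 5.
g is a primitive root iff g^(10/q) ≢ 1 (mod 11) for each prime q ∈ {2, 5}.
g = 2: 2^5 ≡ 10; 2^2 ≡ 4 — none is 1, so 2 is a primitive root.
The smallest primitive root modulo 11 is 2.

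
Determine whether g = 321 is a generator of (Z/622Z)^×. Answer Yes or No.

No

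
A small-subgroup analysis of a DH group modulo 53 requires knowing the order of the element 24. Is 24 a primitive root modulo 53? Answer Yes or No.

φ(53) = 53 − 1 = 52 = 2^2 · 13.
24 is a primitive root mod 53 iff 24^(φ(53)/q) ≢ 1 for every prime q | φ(53), i.e. q ∈ {2, 13}.
24^26 ≡ 1 (mod 53)  [q = 2: ≡ 1 ✗]
24^4 ≡ 49 (mod 53)  [q = 13: ≢ 1 ✓]
Since 24^26 ≡ 1, the order of 24 divides 26 < 52, so 24 is not a primitive root.

No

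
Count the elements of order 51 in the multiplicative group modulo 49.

0

φ(49) = φ(7^2) = 7·(7−1) = 42 = 2 · 3 · 7.
Since (Z/49Z)^× is cyclic of order 42, the number of elements of order d is φ(d) when d | 42 and 0 otherwise.
51 does not divide 42, so no element of (Z/49Z)^× has order 51.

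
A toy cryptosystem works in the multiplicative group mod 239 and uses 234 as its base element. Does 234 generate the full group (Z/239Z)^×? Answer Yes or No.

Yes

φ(239) = 239 − 1 = 238 = 2 · 7 · 17.
An element g generates (Z/239Z)^× iff g^(238/q) ≢ 1 (mod 239) for each prime q ∈ {2, 7, 17}.
234^119 ≡ 238 (mod 239)  [q = 2: ≢ 1 ✓]
234^34 ≡ 100 (mod 239)  [q = 7: ≢ 1 ✓]
234^14 ≡ 67 (mod 239)  [q = 17: ≢ 1 ✓]
None equal 1, so ord_239(234) = 238: 234 is a primitive root.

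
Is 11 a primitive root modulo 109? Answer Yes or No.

Yes

φ(109) = 109 − 1 = 108 = 2^2 · 3^3.
It suffices to check that the order of 11 is not a proper divisor of 108: compute 11^(108/q) for q ∈ {2, 3}.
11^54 ≡ 108 (mod 109)  [q = 2: ≢ 1 ✓]
11^36 ≡ 45 (mod 109)  [q = 3: ≢ 1 ✓]
None equal 1, so ord_109(11) = 108: 11 is a primitive root.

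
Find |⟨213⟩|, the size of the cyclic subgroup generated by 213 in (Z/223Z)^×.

111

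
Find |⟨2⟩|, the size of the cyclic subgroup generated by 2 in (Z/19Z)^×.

The order of 2 must divide φ(19) = 19 − 1 = 18 = 2 · 3^2.
Divisors of 18: 1, 2, 3, 6, 9, 18.
Compute 2^d (mod 19) for the divisors d until we hit 1:
2^1 ≡ 2
2^2 ≡ 4
2^3 ≡ 8
2^6 ≡ 7
2^9 ≡ 18
2^18 ≡ 1
So ord_19(2) = 18.

18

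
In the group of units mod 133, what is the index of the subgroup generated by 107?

18

By Lagrange's theorem, ord_133(107) divides φ(133) = φ(7·19) = (7−1)·(19−1) = 6·18 = 108 = 2^2 · 3^3.
Divisors of 108: 1, 2, 3, 4, 6, 9, 12, 18, 27, 36, 54, 108.
Test each divisor d:
107^1 ≡ 107 (mod 133)
107^2 ≡ 11 (mod 133)
107^3 ≡ 113 (mod 133)
107^4 ≡ 121 (mod 133)
107^6 ≡ 1 (mod 133) ✓
The order of 107 is 6, so the subgroup it generates has 6 elements.
The index is φ(133) / ord(107) = 108 / 6 = 18.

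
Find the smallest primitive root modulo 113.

φ(113) = 113 − 1 = 112 = 2^4 · 7.
Test candidates g = 2, 3, … against the prime factors q ∈ {2, 7} of φ(113): g is a generator iff g^(112/q) ≢ 1 for every such q.
g = 2: 2^56 ≡ 1 — hits 1, so not a primitive root.
g = 3: 3^56 ≡ 112; 3^16 ≡ 49 — none is 1, so 3 is a primitive root.
The smallest primitive root modulo 113 is 3.

3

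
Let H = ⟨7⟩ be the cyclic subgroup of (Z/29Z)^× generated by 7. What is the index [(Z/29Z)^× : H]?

4

By Lagrange's theorem, ord_29(7) divides φ(29) = 29 − 1 = 28 = 2^2 · 7.
Divisors of 28: 1, 2, 4, 7, 14, 28.
Test each divisor d:
7^1 ≡ 7
7^2 ≡ 20
7^4 ≡ 23
7^7 ≡ 1
Thus |⟨7⟩| = ord(7) = 7.
Index = |(Z/29Z)^×| / |⟨7⟩| = 28 / 7 = 4.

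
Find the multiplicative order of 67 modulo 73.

36

Since 67 ∈ (Z/73Z)^×, its order divides φ(73) = 73 − 1 = 72 = 2^3 · 3^2.
Divisors of 72: 1, 2, 3, 4, 6, 8, 9, 12, 18, 24, 36, 72.
Compute 67^d (mod 73) for the divisors d until we hit 1:
67^1 ≡ 67
67^2 ≡ 36
67^3 ≡ 3
67^4 ≡ 55
67^6 ≡ 9
67^8 ≡ 32
67^9 ≡ 27
67^12 ≡ 8
67^18 ≡ 72
67^24 ≡ 64
67^36 ≡ 1
The smallest such exponent is 36, so the order of 67 is 36.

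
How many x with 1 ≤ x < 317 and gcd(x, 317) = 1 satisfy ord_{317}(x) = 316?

156

φ(317) = 317 − 1 = 316 = 2^2 · 79.
In a cyclic group of order 316, there are φ(d) elements of order d for each divisor d of 316, and zero for non-divisors.
316 = 2^2 · 79 divides 316, and φ(316) = 156.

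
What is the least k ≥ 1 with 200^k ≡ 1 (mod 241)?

40

The order of 200 must divide φ(241) = 241 − 1 = 240 = 2^4 · 3 · 5.
Divisors of 240: 1, 2, 3, 4, 5, 6, 8, 10, 12, 15, 16, 20, 24, 30, 40, 48, 60, 80, 120, 240.
Evaluate successive powers at the divisors of 240:
200^1 ≡ 200 (mod 241)
200^2 ≡ 235 (mod 241)
200^3 ≡ 5 (mod 241)
200^4 ≡ 36 (mod 241)
200^5 ≡ 211 (mod 241)
200^6 ≡ 25 (mod 241)
200^8 ≡ 91 (mod 241)
200^10 ≡ 177 (mod 241)
200^12 ≡ 143 (mod 241)
200^15 ≡ 233 (mod 241)
200^16 ≡ 87 (mod 241)
200^20 ≡ 240 (mod 241)
200^24 ≡ 205 (mod 241)
200^30 ≡ 64 (mod 241)
200^40 ≡ 1 (mod 241) ✓
So ord_241(200) = 40.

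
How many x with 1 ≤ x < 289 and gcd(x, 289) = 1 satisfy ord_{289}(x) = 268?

0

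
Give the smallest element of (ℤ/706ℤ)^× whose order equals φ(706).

3

φ(706) = φ(2)·φ(353) = 1·352 = 352 = 2^5 · 11.
Test candidates g = 2, 3, … against the prime factors q ∈ {2, 11} of φ(706): g is a generator iff g^(352/q) ≢ 1 for every such q.
g = 2: gcd(2, 706) = 2 > 1, not a unit — skip.
g = 3: 3^176 ≡ 705; 3^32 ≡ 493 — none is 1, so 3 is a primitive root.
Hence the least primitive root of 706 is 3.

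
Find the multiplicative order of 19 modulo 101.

The order of 19 must divide φ(101) = 101 − 1 = 100 = 2^2 · 5^2.
Divisors of 100: 1, 2, 4, 5, 10, 20, 25, 50, 100.
Compute 19^d (mod 101) for the divisors d until we hit 1:
19^1 ≡ 19 (mod 101)
19^2 ≡ 58 (mod 101)
19^4 ≡ 31 (mod 101)
19^5 ≡ 84 (mod 101)
19^10 ≡ 87 (mod 101)
19^20 ≡ 95 (mod 101)
19^25 ≡ 1 (mod 101) ✓
So ord_101(19) = 25.

25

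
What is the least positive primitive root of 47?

5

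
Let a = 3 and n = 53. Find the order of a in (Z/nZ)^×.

52

By Lagrange's theorem, ord_53(3) divides φ(53) = 53 − 1 = 52 = 2^2 · 13.
Divisors of 52: 1, 2, 4, 13, 26, 52.
Check 3^d mod 53 for each divisor in increasing order:
3^1 ≡ 3 (mod 53)
3^2 ≡ 9 (mod 53)
3^4 ≡ 28 (mod 53)
3^13 ≡ 30 (mod 53)
3^26 ≡ 52 (mod 53)
3^52 ≡ 1 (mod 53) ✓
Hence ord(3) = 52.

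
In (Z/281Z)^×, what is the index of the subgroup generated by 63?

The order of 63 must divide φ(281) = 281 − 1 = 280 = 2^3 · 5 · 7.
Divisors of 280: 1, 2, 4, 5, 7, 8, 10, 14, 20, 28, 35, 40, 56, 70, 140, 280.
Test each divisor d:
63^1 ≡ 63 (mod 281)
63^2 ≡ 35 (mod 281)
63^4 ≡ 101 (mod 281)
63^5 ≡ 181 (mod 281)
63^7 ≡ 153 (mod 281)
63^8 ≡ 85 (mod 281)
63^10 ≡ 165 (mod 281)
63^14 ≡ 86 (mod 281)
63^20 ≡ 249 (mod 281)
63^28 ≡ 90 (mod 281)
63^35 ≡ 1 (mod 281) ✓
The order of 63 is 35, so the subgroup it generates has 35 elements.
[(Z/281Z)^× : ⟨63⟩] = 280/35 = 8.

8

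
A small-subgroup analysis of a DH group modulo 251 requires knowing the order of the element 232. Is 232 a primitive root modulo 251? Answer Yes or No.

No

φ(251) = 251 − 1 = 250 = 2 · 5^3.
It suffices to check that the order of 232 is not a proper divisor of 250: compute 232^(250/q) for q ∈ {2, 5}.
232^125 ≡ 1 (mod 251)  [q = 2: ≡ 1 ✗]
232^50 ≡ 113 (mod 251)  [q = 5: ≢ 1 ✓]
Since 232^125 ≡ 1, the order of 232 divides 125 < 250, so 232 is not a primitive root.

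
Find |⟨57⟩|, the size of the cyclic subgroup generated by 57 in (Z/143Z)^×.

20

Since 57 ∈ (Z/143Z)^×, its order divides φ(143) = φ(11·13) = (11−1)·(13−1) = 10·12 = 120 = 2^3 · 3 · 5.
Divisors of 120: 1, 2, 3, 4, 5, 6, 8, 10, 12, 15, 20, 24, 30, 40, 60, 120.
Test each divisor d:
57^1 ≡ 57 (mod 143)
57^2 ≡ 103 (mod 143)
57^3 ≡ 8 (mod 143)
57^4 ≡ 27 (mod 143)
57^5 ≡ 109 (mod 143)
57^6 ≡ 64 (mod 143)
57^8 ≡ 14 (mod 143)
57^10 ≡ 12 (mod 143)
57^12 ≡ 92 (mod 143)
57^15 ≡ 21 (mod 143)
57^20 ≡ 1 (mod 143) ✓
So ord_143(57) = 20.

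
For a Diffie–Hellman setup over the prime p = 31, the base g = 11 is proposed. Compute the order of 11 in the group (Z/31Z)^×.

30

The order of 11 must divide φ(31) = 31 − 1 = 30 = 2 · 3 · 5.
Divisors of 30: 1, 2, 3, 5, 6, 10, 15, 30.
Check 11^d mod 31 for each divisor in increasing order:
11^1 ≡ 11 (mod 31)
11^2 ≡ 28 (mod 31)
11^3 ≡ 29 (mod 31)
11^5 ≡ 6 (mod 31)
11^6 ≡ 4 (mod 31)
11^10 ≡ 5 (mod 31)
11^15 ≡ 30 (mod 31)
11^30 ≡ 1 (mod 31) ✓
Hence ord(11) = 30.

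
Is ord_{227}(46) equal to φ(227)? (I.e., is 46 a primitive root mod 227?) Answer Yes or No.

Yes

φ(227) = 227 − 1 = 226 = 2 · 113.
Test 46^(226/q) mod 227 for each prime factor q of 226:
46^113 ≡ 226 (mod 227)  [q = 2: ≢ 1 ✓]
46^2 ≡ 73 (mod 227)  [q = 113: ≢ 1 ✓]
All checks pass, so 46 has order 226 and is a primitive root modulo 227.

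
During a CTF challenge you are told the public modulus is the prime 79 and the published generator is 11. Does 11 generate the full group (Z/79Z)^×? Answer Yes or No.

No

φ(79) = 79 − 1 = 78 = 2 · 3 · 13.
An element g generates (Z/79Z)^× iff g^(78/q) ≢ 1 (mod 79) for each prime q ∈ {2, 3, 13}.
11^39 ≡ 1 (mod 79)  [q = 2: ≡ 1 ✗]
11^26 ≡ 55 (mod 79)  [q = 3: ≢ 1 ✓]
11^6 ≡ 65 (mod 79)  [q = 13: ≢ 1 ✓]
11^39 ≡ 1 shows ord(11) | 39, strictly less than φ(79); not a primitive root.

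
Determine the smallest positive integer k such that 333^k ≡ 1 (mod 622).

310

Since 333 ∈ (Z/622Z)^×, its order divides φ(622) = φ(2)·φ(311) = 1·310 = 310 = 2 · 5 · 31.
Divisors of 310: 1, 2, 5, 10, 31, 62, 155, 310.
Evaluate successive powers at the divisors of 310:
333^1 ≡ 333 (mod 622)
333^2 ≡ 173 (mod 622)
333^5 ≡ 51 (mod 622)
333^10 ≡ 113 (mod 622)
333^31 ≡ 275 (mod 622)
333^62 ≡ 363 (mod 622)
333^155 ≡ 621 (mod 622)
333^310 ≡ 1 (mod 622) ✓
Therefore the multiplicative order of 333 modulo 622 is 310.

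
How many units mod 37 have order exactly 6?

2

φ(37) = 37 − 1 = 36 = 2^2 · 3^2.
In a cyclic group of order 36, there are φ(d) elements of order d for each divisor d of 36, and zero for non-divisors.
6 = 2 · 3 divides 36, and φ(6) = 2.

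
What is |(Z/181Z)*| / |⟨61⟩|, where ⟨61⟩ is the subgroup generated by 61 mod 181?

5

By Lagrange's theorem, ord_181(61) divides φ(181) = 181 − 1 = 180 = 2^2 · 3^2 · 5.
Divisors of 180: 1, 2, 3, 4, 5, 6, 9, 10, 12, 15, 18, 20, 30, 36, 45, 60, 90, 180.
Evaluate successive powers at the divisors of 180:
61^1 ≡ 61 (mod 181)
61^2 ≡ 101 (mod 181)
61^3 ≡ 7 (mod 181)
61^4 ≡ 65 (mod 181)
61^5 ≡ 164 (mod 181)
61^6 ≡ 49 (mod 181)
61^9 ≡ 162 (mod 181)
61^10 ≡ 108 (mod 181)
61^12 ≡ 48 (mod 181)
61^15 ≡ 155 (mod 181)
61^18 ≡ 180 (mod 181)
61^20 ≡ 80 (mod 181)
61^30 ≡ 133 (mod 181)
61^36 ≡ 1 (mod 181) ✓
So ord_181(61) = 36, hence |⟨61⟩| = 36.
Index = |(Z/181Z)^×| / |⟨61⟩| = 180 / 36 = 5.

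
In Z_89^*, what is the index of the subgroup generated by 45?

Since 45 ∈ (Z/89Z)^×, its order divides φ(89) = 89 − 1 = 88 = 2^3 · 11.
Divisors of 88: 1, 2, 4, 8, 11, 22, 44, 88.
Evaluate successive powers at the divisors of 88:
45^1 ≡ 45
45^2 ≡ 67
45^4 ≡ 39
45^8 ≡ 8
45^11 ≡ 1
Thus |⟨45⟩| = ord(45) = 11.
The index is φ(89) / ord(45) = 88 / 11 = 8.

8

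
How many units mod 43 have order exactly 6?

2

φ(43) = 43 − 1 = 42 = 2 · 3 · 7.
Since (Z/43Z)^× is cyclic of order 42, the number of elements of order d is φ(d) when d | 42 and 0 otherwise.
6 = 2 · 3 divides 42, and φ(6) = 2.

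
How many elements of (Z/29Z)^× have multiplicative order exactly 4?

2

φ(29) = 29 − 1 = 28 = 2^2 · 7.
In a cyclic group of order 28, there are φ(d) elements of order d for each divisor d of 28, and zero for non-divisors.
4 = 2^2 divides 28, and φ(4) = 2.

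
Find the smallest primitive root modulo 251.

φ(251) = 251 − 1 = 250 = 2 · 5^3.
g is a primitive root iff g^(250/q) ≢ 1 (mod 251) for each prime q ∈ {2, 5}.
g = 2: 2^125 ≡ 250; 2^50 ≡ 1 — hits 1, so not a primitive root.
g = 3: 3^125 ≡ 1 — hits 1, so not a primitive root.
g = 4: 4^125 ≡ 1 — hits 1, so not a primitive root.
g = 5: 5^125 ≡ 1 — hits 1, so not a primitive root.
g = 6: 6^125 ≡ 250; 6^50 ≡ 219 — none is 1, so 6 is a primitive root.
So 6 is the smallest generator of (Z/251Z)^×.

6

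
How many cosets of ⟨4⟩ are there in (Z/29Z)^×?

Since 4 ∈ (Z/29Z)^×, its order divides φ(29) = 29 − 1 = 28 = 2^2 · 7.
Divisors of 28: 1, 2, 4, 7, 14, 28.
Compute 4^d (mod 29) for the divisors d until we hit 1:
4^1 ≡ 4 (mod 29)
4^2 ≡ 16 (mod 29)
4^4 ≡ 24 (mod 29)
4^7 ≡ 28 (mod 29)
4^14 ≡ 1 (mod 29) ✓
Thus |⟨4⟩| = ord(4) = 14.
[(Z/29Z)^× : ⟨4⟩] = 28/14 = 2.

2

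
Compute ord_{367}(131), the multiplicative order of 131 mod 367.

The order of 131 must divide φ(367) = 367 − 1 = 366 = 2 · 3 · 61.
Divisors of 366: 1, 2, 3, 6, 61, 122, 183, 366.
Evaluate successive powers at the divisors of 366:
131^1 ≡ 131 (mod 367)
131^2 ≡ 279 (mod 367)
131^3 ≡ 216 (mod 367)
131^6 ≡ 47 (mod 367)
131^61 ≡ 84 (mod 367)
131^122 ≡ 83 (mod 367)
131^183 ≡ 366 (mod 367)
131^366 ≡ 1 (mod 367) ✓
So ord_367(131) = 366.

366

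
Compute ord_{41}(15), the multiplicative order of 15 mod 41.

40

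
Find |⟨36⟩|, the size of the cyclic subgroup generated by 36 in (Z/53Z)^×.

Since 36 ∈ (Z/53Z)^×, its order divides φ(53) = 53 − 1 = 52 = 2^2 · 13.
Divisors of 52: 1, 2, 4, 13, 26, 52.
Evaluate successive powers at the divisors of 52:
36^1 ≡ 36 (mod 53)
36^2 ≡ 24 (mod 53)
36^4 ≡ 46 (mod 53)
36^13 ≡ 1 (mod 53) ✓
The smallest such exponent is 13, so the order of 36 is 13.

13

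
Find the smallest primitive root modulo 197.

φ(197) = 197 − 1 = 196 = 2^2 · 7^2.
g is a primitive root iff g^(196/q) ≢ 1 (mod 197) for each prime q ∈ {2, 7}.
g = 2: 2^98 ≡ 196; 2^28 ≡ 104 — none is 1, so 2 is a primitive root.
The smallest primitive root modulo 197 is 2.

2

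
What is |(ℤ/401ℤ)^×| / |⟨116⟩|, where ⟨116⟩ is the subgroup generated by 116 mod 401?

4

ord(116) | φ(401) = 401 − 1 = 400 = 2^4 · 5^2.
Divisors of 400: 1, 2, 4, 5, 8, 10, 16, 20, 25, 40, 50, 80, 100, 200, 400.
Check 116^d mod 401 for each divisor in increasing order:
116^1 ≡ 116 (mod 401)
116^2 ≡ 223 (mod 401)
116^4 ≡ 5 (mod 401)
116^5 ≡ 179 (mod 401)
116^8 ≡ 25 (mod 401)
116^10 ≡ 362 (mod 401)
116^16 ≡ 224 (mod 401)
116^20 ≡ 318 (mod 401)
116^25 ≡ 381 (mod 401)
116^40 ≡ 72 (mod 401)
116^50 ≡ 400 (mod 401)
116^80 ≡ 372 (mod 401)
116^100 ≡ 1 (mod 401) ✓
Thus |⟨116⟩| = ord(116) = 100.
[(Z/401Z)^× : ⟨116⟩] = 400/100 = 4.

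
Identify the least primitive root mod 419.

φ(419) = 419 − 1 = 418 = 2 · 11 · 19.
Test candidates g = 2, 3, … against the prime factors q ∈ {2, 11, 19} of φ(419): g is a generator iff g^(418/q) ≢ 1 for every such q.
g = 2: 2^209 ≡ 418; 2^38 ≡ 334; 2^22 ≡ 114 — none is 1, so 2 is a primitive root.
The smallest primitive root modulo 419 is 2.

2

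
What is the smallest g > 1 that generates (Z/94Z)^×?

5

φ(94) = φ(2)·φ(47) = 1·46 = 46 = 2 · 23.
g is a primitive root iff g^(46/q) ≢ 1 (mod 94) for each prime q ∈ {2, 23}.
g = 2: gcd(2, 94) = 2 > 1, not a unit — skip.
g = 3: 3^23 ≡ 1 — hits 1, so not a primitive root.
g = 4: gcd(4, 94) = 2 > 1, not a unit — skip.
g = 5: 5^23 ≡ 93; 5^2 ≡ 25 — none is 1, so 5 is a primitive root.
Hence the least primitive root of 94 is 5.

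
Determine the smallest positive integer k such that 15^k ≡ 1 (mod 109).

By Lagrange's theorem, ord_109(15) divides φ(109) = 109 − 1 = 108 = 2^2 · 3^3.
Divisors of 108: 1, 2, 3, 4, 6, 9, 12, 18, 27, 36, 54, 108.
Check 15^d mod 109 for each divisor in increasing order:
15^1 ≡ 15 (mod 109)
15^2 ≡ 7 (mod 109)
15^3 ≡ 105 (mod 109)
15^4 ≡ 49 (mod 109)
15^6 ≡ 16 (mod 109)
15^9 ≡ 45 (mod 109)
15^12 ≡ 38 (mod 109)
15^18 ≡ 63 (mod 109)
15^27 ≡ 1 (mod 109) ✓
Therefore the multiplicative order of 15 modulo 109 is 27.

27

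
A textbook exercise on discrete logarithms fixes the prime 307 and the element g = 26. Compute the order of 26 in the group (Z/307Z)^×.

By Lagrange's theorem, ord_307(26) divides φ(307) = 307 − 1 = 306 = 2 · 3^2 · 17.
Divisors of 306: 1, 2, 3, 6, 9, 17, 18, 34, 51, 102, 153, 306.
Evaluate successive powers at the divisors of 306:
26^1 ≡ 26 (mod 307)
26^2 ≡ 62 (mod 307)
26^3 ≡ 77 (mod 307)
26^6 ≡ 96 (mod 307)
26^9 ≡ 24 (mod 307)
26^17 ≡ 93 (mod 307)
26^18 ≡ 269 (mod 307)
26^34 ≡ 53 (mod 307)
26^51 ≡ 17 (mod 307)
26^102 ≡ 289 (mod 307)
26^153 ≡ 1 (mod 307) ✓
Hence ord(26) = 153.

153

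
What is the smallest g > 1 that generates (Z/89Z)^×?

3

φ(89) = 89 − 1 = 88 = 2^3 · 11.
Test candidates g = 2, 3, … against the prime factors q ∈ {2, 11} of φ(89): g is a generator iff g^(88/q) ≢ 1 for every such q.
g = 2: 2^44 ≡ 1 — hits 1, so not a primitive root.
g = 3: 3^44 ≡ 88; 3^8 ≡ 64 — none is 1, so 3 is a primitive root.
The smallest primitive root modulo 89 is 3.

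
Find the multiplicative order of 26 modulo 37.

The order of 26 must divide φ(37) = 37 − 1 = 36 = 2^2 · 3^2.
Divisors of 36: 1, 2, 3, 4, 6, 9, 12, 18, 36.
Compute 26^d (mod 37) for the divisors d until we hit 1:
26^1 ≡ 26 (mod 37)
26^2 ≡ 10 (mod 37)
26^3 ≡ 1 (mod 37) ✓
The smallest such exponent is 3, so the order of 26 is 3.

3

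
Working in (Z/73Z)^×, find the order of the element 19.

36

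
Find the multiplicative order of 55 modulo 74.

Since 55 ∈ (Z/74Z)^×, its order divides φ(74) = φ(2)·φ(37) = 1·36 = 36 = 2^2 · 3^2.
Divisors of 36: 1, 2, 3, 4, 6, 9, 12, 18, 36.
Test each divisor d:
55^1 ≡ 55 (mod 74)
55^2 ≡ 65 (mod 74)
55^3 ≡ 23 (mod 74)
55^4 ≡ 7 (mod 74)
55^6 ≡ 11 (mod 74)
55^9 ≡ 31 (mod 74)
55^12 ≡ 47 (mod 74)
55^18 ≡ 73 (mod 74)
55^36 ≡ 1 (mod 74) ✓
Hence ord(55) = 36.

36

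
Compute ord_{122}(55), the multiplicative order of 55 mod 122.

60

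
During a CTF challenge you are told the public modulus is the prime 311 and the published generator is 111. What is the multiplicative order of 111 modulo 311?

310

Since 111 ∈ (Z/311Z)^×, its order divides φ(311) = 311 − 1 = 310 = 2 · 5 · 31.
Divisors of 310: 1, 2, 5, 10, 31, 62, 155, 310.
Evaluate successive powers at the divisors of 310:
111^1 ≡ 111
111^2 ≡ 192
111^5 ≡ 77
111^10 ≡ 20
111^31 ≡ 95
111^62 ≡ 6
111^155 ≡ 310
111^310 ≡ 1
Therefore the multiplicative order of 111 modulo 311 is 310.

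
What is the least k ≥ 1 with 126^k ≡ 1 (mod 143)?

15

The order of 126 must divide φ(143) = φ(11·13) = (11−1)·(13−1) = 10·12 = 120 = 2^3 · 3 · 5.
Divisors of 120: 1, 2, 3, 4, 5, 6, 8, 10, 12, 15, 20, 24, 30, 40, 60, 120.
Check 126^d mod 143 for each divisor in increasing order:
126^1 ≡ 126 (mod 143)
126^2 ≡ 3 (mod 143)
126^3 ≡ 92 (mod 143)
126^4 ≡ 9 (mod 143)
126^5 ≡ 133 (mod 143)
126^6 ≡ 27 (mod 143)
126^8 ≡ 81 (mod 143)
126^10 ≡ 100 (mod 143)
126^12 ≡ 14 (mod 143)
126^15 ≡ 1 (mod 143) ✓
The smallest such exponent is 15, so the order of 126 is 15.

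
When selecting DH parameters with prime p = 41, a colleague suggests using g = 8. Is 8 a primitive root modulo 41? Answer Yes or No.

No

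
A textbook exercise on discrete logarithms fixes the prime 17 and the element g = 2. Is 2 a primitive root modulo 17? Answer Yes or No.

No

φ(17) = 17 − 1 = 16 = 2^4.
An element g generates (Z/17Z)^× iff g^(16/q) ≢ 1 (mod 17) for each prime q ∈ {2}.
2^8 ≡ 1 (mod 17)  [q = 2: ≡ 1 ✗]
2^8 ≡ 1 shows ord(2) | 8, strictly less than φ(17); not a primitive root.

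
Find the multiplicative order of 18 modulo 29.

28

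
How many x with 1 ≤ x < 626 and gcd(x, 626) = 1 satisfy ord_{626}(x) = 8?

φ(626) = φ(2)·φ(313) = 1·312 = 312 = 2^3 · 3 · 13.
Since (Z/626Z)^× is cyclic of order 312, the number of elements of order d is φ(d) when d | 312 and 0 otherwise.
8 = 2^3 divides 312, and φ(8) = 4.

4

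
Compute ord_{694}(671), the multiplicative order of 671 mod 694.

The order of 671 must divide φ(694) = φ(2)·φ(347) = 1·346 = 346 = 2 · 173.
Divisors of 346: 1, 2, 173, 346.
Evaluate successive powers at the divisors of 346:
671^1 ≡ 671 (mod 694)
671^2 ≡ 529 (mod 694)
671^173 ≡ 1 (mod 694) ✓
Therefore the multiplicative order of 671 modulo 694 is 173.

173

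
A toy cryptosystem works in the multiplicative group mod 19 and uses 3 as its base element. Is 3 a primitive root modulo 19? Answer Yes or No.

φ(19) = 19 − 1 = 18 = 2 · 3^2.
3 is a primitive root mod 19 iff 3^(φ(19)/q) ≢ 1 for every prime q | φ(19), i.e. q ∈ {2, 3}.
3^9 ≡ 18 (mod 19)  [q = 2: ≢ 1 ✓]
3^6 ≡ 7 (mod 19)  [q = 3: ≢ 1 ✓]
Every test exponent gives a nontrivial residue, hence 3 generates the full group.

Yes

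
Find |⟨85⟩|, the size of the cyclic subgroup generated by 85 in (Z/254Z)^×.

ord(85) | φ(254) = φ(2)·φ(127) = 1·126 = 126 = 2 · 3^2 · 7.
Divisors of 126: 1, 2, 3, 6, 7, 9, 14, 18, 21, 42, 63, 126.
Evaluate successive powers at the divisors of 126:
85^1 ≡ 85 (mod 254)
85^2 ≡ 113 (mod 254)
85^3 ≡ 207 (mod 254)
85^6 ≡ 177 (mod 254)
85^7 ≡ 59 (mod 254)
85^9 ≡ 63 (mod 254)
85^14 ≡ 179 (mod 254)
85^18 ≡ 159 (mod 254)
85^21 ≡ 147 (mod 254)
85^42 ≡ 19 (mod 254)
85^63 ≡ 253 (mod 254)
85^126 ≡ 1 (mod 254) ✓
Therefore the multiplicative order of 85 modulo 254 is 126.

126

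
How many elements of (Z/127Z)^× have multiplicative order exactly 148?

0

φ(127) = 127 − 1 = 126 = 2 · 3^2 · 7.
In a cyclic group of order 126, there are φ(d) elements of order d for each divisor d of 126, and zero for non-divisors.
Here 126 is not a multiple of 148, so there are no elements of order 148.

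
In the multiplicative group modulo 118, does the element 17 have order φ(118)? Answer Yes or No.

φ(118) = φ(2)·φ(59) = 1·58 = 58 = 2 · 29.
An element g generates (Z/118Z)^× iff g^(58/q) ≢ 1 (mod 118) for each prime q ∈ {2, 29}.
17^29 ≡ 1 (mod 118)  [q = 2: ≡ 1 ✗]
17^2 ≡ 53 (mod 118)  [q = 29: ≢ 1 ✓]
Since 17^29 ≡ 1, the order of 17 divides 29 < 58, so 17 is not a primitive root.

No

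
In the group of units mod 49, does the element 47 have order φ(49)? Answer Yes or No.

φ(49) = φ(7^2) = 7·(7−1) = 42 = 2 · 3 · 7.
47 is a primitive root mod 49 iff 47^(φ(49)/q) ≢ 1 for every prime q | φ(49), i.e. q ∈ {2, 3, 7}.
47^21 ≡ 48 (mod 49)  [q = 2: ≢ 1 ✓]
47^14 ≡ 18 (mod 49)  [q = 3: ≢ 1 ✓]
47^6 ≡ 15 (mod 49)  [q = 7: ≢ 1 ✓]
Every test exponent gives a nontrivial residue, hence 47 generates the full group.

Yes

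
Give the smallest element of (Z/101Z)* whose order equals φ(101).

2

φ(101) = 101 − 1 = 100 = 2^2 · 5^2.
Test candidates g = 2, 3, … against the prime factors q ∈ {2, 5} of φ(101): g is a generator iff g^(100/q) ≢ 1 for every such q.
g = 2: 2^50 ≡ 100; 2^20 ≡ 95 — none is 1, so 2 is a primitive root.
Hence the least primitive root of 101 is 2.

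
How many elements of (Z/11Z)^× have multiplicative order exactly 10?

φ(11) = 11 − 1 = 10 = 2 · 5.
In a cyclic group of order 10, there are φ(d) elements of order d for each divisor d of 10, and zero for non-divisors.
10 = 2 · 5 divides 10, and φ(10) = 4.

4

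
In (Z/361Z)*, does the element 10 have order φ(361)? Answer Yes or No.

Yes

φ(361) = φ(19^2) = 19·(19−1) = 342 = 2 · 3^2 · 19.
An element g generates (Z/361Z)^× iff g^(342/q) ≢ 1 (mod 361) for each prime q ∈ {2, 3, 19}.
10^171 ≡ 360 (mod 361)  [q = 2: ≢ 1 ✓]
10^114 ≡ 68 (mod 361)  [q = 3: ≢ 1 ✓]
10^18 ≡ 286 (mod 361)  [q = 19: ≢ 1 ✓]
All checks pass, so 10 has order 342 and is a primitive root modulo 361.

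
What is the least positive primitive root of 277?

5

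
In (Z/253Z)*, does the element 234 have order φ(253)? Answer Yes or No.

253 = 11 · 23 is a product of two distinct odd primes, so (Z/253Z)^× ≅ (Z/11Z)^× × (Z/23Z)^× is not cyclic.
No primitive root modulo 253 exists; in particular 234 is not one.

No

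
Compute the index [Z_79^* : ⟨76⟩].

ord(76) | φ(79) = 79 − 1 = 78 = 2 · 3 · 13.
Divisors of 78: 1, 2, 3, 6, 13, 26, 39, 78.
Compute 76^d (mod 79) for the divisors d until we hit 1:
76^1 ≡ 76 (mod 79)
76^2 ≡ 9 (mod 79)
76^3 ≡ 52 (mod 79)
76^6 ≡ 18 (mod 79)
76^13 ≡ 55 (mod 79)
76^26 ≡ 23 (mod 79)
76^39 ≡ 1 (mod 79) ✓
So ord_79(76) = 39, hence |⟨76⟩| = 39.
The index is φ(79) / ord(76) = 78 / 39 = 2.

2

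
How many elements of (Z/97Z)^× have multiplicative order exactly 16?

8

φ(97) = 97 − 1 = 96 = 2^5 · 3.
(Z/97Z)^× is cyclic (|G| = 96); a cyclic group of order m has exactly φ(d) elements of each order d | m, and none otherwise.
16 = 2^4 divides 96, and φ(16) = 8.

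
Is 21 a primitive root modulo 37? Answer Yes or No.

No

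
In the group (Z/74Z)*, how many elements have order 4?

φ(74) = φ(2)·φ(37) = 1·36 = 36 = 2^2 · 3^2.
In a cyclic group of order 36, there are φ(d) elements of order d for each divisor d of 36, and zero for non-divisors.
4 = 2^2 divides 36, and φ(4) = 2.

2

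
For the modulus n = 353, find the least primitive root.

φ(353) = 353 − 1 = 352 = 2^5 · 11.
g is a primitive root iff g^(352/q) ≢ 1 (mod 353) for each prime q ∈ {2, 11}.
g = 2: 2^176 ≡ 1 — hits 1, so not a primitive root.
g = 3: 3^176 ≡ 352; 3^32 ≡ 140 — none is 1, so 3 is a primitive root.
The smallest primitive root modulo 353 is 3.

3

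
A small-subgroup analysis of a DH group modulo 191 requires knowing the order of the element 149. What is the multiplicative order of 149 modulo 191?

Since 149 ∈ (Z/191Z)^×, its order divides φ(191) = 191 − 1 = 190 = 2 · 5 · 19.
Divisors of 190: 1, 2, 5, 10, 19, 38, 95, 190.
Test each divisor d:
149^1 ≡ 149 (mod 191)
149^2 ≡ 45 (mod 191)
149^5 ≡ 136 (mod 191)
149^10 ≡ 160 (mod 191)
149^19 ≡ 109 (mod 191)
149^38 ≡ 39 (mod 191)
149^95 ≡ 1 (mod 191) ✓
So ord_191(149) = 95.

95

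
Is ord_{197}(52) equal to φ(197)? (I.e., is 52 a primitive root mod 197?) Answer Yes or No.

φ(197) = 197 − 1 = 196 = 2^2 · 7^2.
Test 52^(196/q) mod 197 for each prime factor q of 196:
52^98 ≡ 196 (mod 197)  [q = 2: ≢ 1 ✓]
52^28 ≡ 36 (mod 197)  [q = 7: ≢ 1 ✓]
Every test exponent gives a nontrivial residue, hence 52 generates the full group.

Yes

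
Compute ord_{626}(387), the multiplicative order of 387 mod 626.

312

The order of 387 must divide φ(626) = φ(2)·φ(313) = 1·312 = 312 = 2^3 · 3 · 13.
Divisors of 312: 1, 2, 3, 4, 6, 8, 12, 13, 24, 26, 39, 52, 78, 104, 156, 312.
Check 387^d mod 626 for each divisor in increasing order:
387^1 ≡ 387 (mod 626)
387^2 ≡ 155 (mod 626)
387^3 ≡ 515 (mod 626)
387^4 ≡ 237 (mod 626)
387^6 ≡ 427 (mod 626)
387^8 ≡ 455 (mod 626)
387^12 ≡ 163 (mod 626)
387^13 ≡ 481 (mod 626)
387^24 ≡ 277 (mod 626)
387^26 ≡ 367 (mod 626)
387^39 ≡ 621 (mod 626)
387^52 ≡ 99 (mod 626)
387^78 ≡ 25 (mod 626)
387^104 ≡ 411 (mod 626)
387^156 ≡ 625 (mod 626)
387^312 ≡ 1 (mod 626) ✓
So ord_626(387) = 312.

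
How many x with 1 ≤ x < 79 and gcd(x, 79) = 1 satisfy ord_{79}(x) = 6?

2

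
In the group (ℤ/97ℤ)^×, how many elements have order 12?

4

φ(97) = 97 − 1 = 96 = 2^5 · 3.
Since (Z/97Z)^× is cyclic of order 96, the number of elements of order d is φ(d) when d | 96 and 0 otherwise.
12 = 2^2 · 3 divides 96, and φ(12) = 4.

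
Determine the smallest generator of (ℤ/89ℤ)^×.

3

φ(89) = 89 − 1 = 88 = 2^3 · 11.
g is a primitive root iff g^(88/q) ≢ 1 (mod 89) for each prime q ∈ {2, 11}.
g = 2: 2^44 ≡ 1 — hits 1, so not a primitive root.
g = 3: 3^44 ≡ 88; 3^8 ≡ 64 — none is 1, so 3 is a primitive root.
Hence the least primitive root of 89 is 3.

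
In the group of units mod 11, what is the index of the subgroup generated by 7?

The order of 7 must divide φ(11) = 11 − 1 = 10 = 2 · 5.
Divisors of 10: 1, 2, 5, 10.
Evaluate successive powers at the divisors of 10:
7^1 ≡ 7
7^2 ≡ 5
7^5 ≡ 10
7^10 ≡ 1
So ord_11(7) = 10, hence |⟨7⟩| = 10.
[(Z/11Z)^× : ⟨7⟩] = 10/10 = 1.

1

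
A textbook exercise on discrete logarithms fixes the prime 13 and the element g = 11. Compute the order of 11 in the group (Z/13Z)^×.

12

Since 11 ∈ (Z/13Z)^×, its order divides φ(13) = 13 − 1 = 12 = 2^2 · 3.
Divisors of 12: 1, 2, 3, 4, 6, 12.
Compute 11^d (mod 13) for the divisors d until we hit 1:
11^1 ≡ 11
11^2 ≡ 4
11^3 ≡ 5
11^4 ≡ 3
11^6 ≡ 12
11^12 ≡ 1
Therefore the multiplicative order of 11 modulo 13 is 12.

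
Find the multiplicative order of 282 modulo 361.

Since 282 ∈ (Z/361Z)^×, its order divides φ(361) = φ(19^2) = 19·(19−1) = 342 = 2 · 3^2 · 19.
Divisors of 342: 1, 2, 3, 6, 9, 18, 19, 38, 57, 114, 171, 342.
Check 282^d mod 361 for each divisor in increasing order:
282^1 ≡ 282
282^2 ≡ 104
282^3 ≡ 87
282^6 ≡ 349
282^9 ≡ 39
282^18 ≡ 77
282^19 ≡ 54
282^38 ≡ 28
282^57 ≡ 68
282^114 ≡ 292
282^171 ≡ 1
Hence ord(282) = 171.

171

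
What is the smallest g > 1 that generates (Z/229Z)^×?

6

φ(229) = 229 − 1 = 228 = 2^2 · 3 · 19.
Test candidates g = 2, 3, … against the prime factors q ∈ {2, 3, 19} of φ(229): g is a generator iff g^(228/q) ≢ 1 for every such q.
g = 2: 2^114 ≡ 228; 2^76 ≡ 1 — hits 1, so not a primitive root.
g = 3: 3^114 ≡ 1 — hits 1, so not a primitive root.
g = 4: 4^114 ≡ 1 — hits 1, so not a primitive root.
g = 5: 5^114 ≡ 1 — hits 1, so not a primitive root.
g = 6: 6^114 ≡ 228; 6^76 ≡ 134; 6^12 ≡ 165 — none is 1, so 6 is a primitive root.
The smallest primitive root modulo 229 is 6.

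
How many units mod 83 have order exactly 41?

φ(83) = 83 − 1 = 82 = 2 · 41.
Since (Z/83Z)^× is cyclic of order 82, the number of elements of order d is φ(d) when d | 82 and 0 otherwise.
41 | 82, and φ(41) = 41 − 1 = 40.

40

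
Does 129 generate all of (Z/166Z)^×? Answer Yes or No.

Yes

φ(166) = φ(2)·φ(83) = 1·82 = 82 = 2 · 41.
129 is a primitive root mod 166 iff 129^(φ(166)/q) ≢ 1 for every prime q | φ(166), i.e. q ∈ {2, 41}.
129^41 ≡ 165 (mod 166)  [q = 2: ≢ 1 ✓]
129^2 ≡ 41 (mod 166)  [q = 41: ≢ 1 ✓]
All checks pass, so 129 has order 82 and is a primitive root modulo 166.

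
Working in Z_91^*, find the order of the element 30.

6

By Lagrange's theorem, ord_91(30) divides φ(91) = φ(7·13) = (7−1)·(13−1) = 6·12 = 72 = 2^3 · 3^2.
Divisors of 72: 1, 2, 3, 4, 6, 8, 9, 12, 18, 24, 36, 72.
Check 30^d mod 91 for each divisor in increasing order:
30^1 ≡ 30 (mod 91)
30^2 ≡ 81 (mod 91)
30^3 ≡ 64 (mod 91)
30^4 ≡ 9 (mod 91)
30^6 ≡ 1 (mod 91) ✓
So ord_91(30) = 6.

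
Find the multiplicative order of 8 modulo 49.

7

By Lagrange's theorem, ord_49(8) divides φ(49) = φ(7^2) = 7·(7−1) = 42 = 2 · 3 · 7.
Divisors of 42: 1, 2, 3, 6, 7, 14, 21, 42.
Evaluate successive powers at the divisors of 42:
8^1 ≡ 8 (mod 49)
8^2 ≡ 15 (mod 49)
8^3 ≡ 22 (mod 49)
8^6 ≡ 43 (mod 49)
8^7 ≡ 1 (mod 49) ✓
The smallest such exponent is 7, so the order of 8 is 7.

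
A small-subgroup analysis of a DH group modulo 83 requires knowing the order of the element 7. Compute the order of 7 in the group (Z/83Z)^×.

41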